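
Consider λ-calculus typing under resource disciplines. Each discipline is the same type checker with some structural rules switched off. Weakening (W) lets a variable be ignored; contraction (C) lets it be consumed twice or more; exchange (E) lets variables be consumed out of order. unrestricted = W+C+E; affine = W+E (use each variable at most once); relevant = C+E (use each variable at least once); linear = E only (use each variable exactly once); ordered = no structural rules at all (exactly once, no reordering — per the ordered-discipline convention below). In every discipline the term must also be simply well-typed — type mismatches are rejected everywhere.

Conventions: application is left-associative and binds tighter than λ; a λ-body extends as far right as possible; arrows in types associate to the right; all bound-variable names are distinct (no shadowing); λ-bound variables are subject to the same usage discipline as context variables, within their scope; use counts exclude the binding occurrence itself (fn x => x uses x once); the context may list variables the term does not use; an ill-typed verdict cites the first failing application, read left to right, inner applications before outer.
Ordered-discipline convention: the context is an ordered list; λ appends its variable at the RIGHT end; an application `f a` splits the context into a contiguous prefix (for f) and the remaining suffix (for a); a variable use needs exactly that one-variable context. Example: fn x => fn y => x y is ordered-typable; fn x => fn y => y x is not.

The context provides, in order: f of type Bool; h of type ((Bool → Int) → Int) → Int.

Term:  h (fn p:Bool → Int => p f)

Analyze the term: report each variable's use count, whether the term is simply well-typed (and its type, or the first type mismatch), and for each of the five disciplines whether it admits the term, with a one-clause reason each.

usage: f: 1; h: 1; p (bound): 1
left-to-right use order: h, p, f
typing: well-typed at Int
ordered: ✗ — no contiguous prefix/suffix split fits h, p, f
linear: ✓ — f, h, p: one use apiece
affine: ✓ — no duplicate uses among f, h, p
relevant: ✓ — at least one use each (f, h, p)
unrestricted: ✓ — well-typed at Int; no restrictions here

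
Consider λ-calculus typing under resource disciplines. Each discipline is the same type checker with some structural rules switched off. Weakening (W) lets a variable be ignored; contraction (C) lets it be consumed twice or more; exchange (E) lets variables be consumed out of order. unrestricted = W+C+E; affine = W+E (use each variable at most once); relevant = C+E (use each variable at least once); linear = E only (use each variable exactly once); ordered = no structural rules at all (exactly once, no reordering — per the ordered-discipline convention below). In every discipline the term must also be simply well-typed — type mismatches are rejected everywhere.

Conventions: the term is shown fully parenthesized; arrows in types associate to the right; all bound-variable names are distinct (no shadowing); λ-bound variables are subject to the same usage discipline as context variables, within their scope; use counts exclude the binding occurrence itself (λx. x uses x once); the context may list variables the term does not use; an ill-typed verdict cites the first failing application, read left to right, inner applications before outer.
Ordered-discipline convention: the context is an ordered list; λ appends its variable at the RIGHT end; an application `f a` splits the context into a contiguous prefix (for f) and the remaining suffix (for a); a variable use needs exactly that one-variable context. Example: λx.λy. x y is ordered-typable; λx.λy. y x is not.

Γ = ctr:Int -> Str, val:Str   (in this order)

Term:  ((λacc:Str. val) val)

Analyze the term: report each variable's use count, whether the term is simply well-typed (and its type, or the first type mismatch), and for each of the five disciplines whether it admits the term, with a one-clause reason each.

variable uses: ctr ×0; val ×2; acc (λ-bound) ×0
uses in reading order: val, val
typing: well-typed at Str
ordered ✗ (uses contraction: val ×2; needs weakening: ctr, acc unused)
linear ✗ (uses contraction: val ×2; needs weakening: ctr, acc unused)
affine ✗ (uses contraction: val ×2)
relevant ✗ (needs weakening: ctr, acc unused)
unrestricted ✓ (type-checks (Str) and nothing is barred)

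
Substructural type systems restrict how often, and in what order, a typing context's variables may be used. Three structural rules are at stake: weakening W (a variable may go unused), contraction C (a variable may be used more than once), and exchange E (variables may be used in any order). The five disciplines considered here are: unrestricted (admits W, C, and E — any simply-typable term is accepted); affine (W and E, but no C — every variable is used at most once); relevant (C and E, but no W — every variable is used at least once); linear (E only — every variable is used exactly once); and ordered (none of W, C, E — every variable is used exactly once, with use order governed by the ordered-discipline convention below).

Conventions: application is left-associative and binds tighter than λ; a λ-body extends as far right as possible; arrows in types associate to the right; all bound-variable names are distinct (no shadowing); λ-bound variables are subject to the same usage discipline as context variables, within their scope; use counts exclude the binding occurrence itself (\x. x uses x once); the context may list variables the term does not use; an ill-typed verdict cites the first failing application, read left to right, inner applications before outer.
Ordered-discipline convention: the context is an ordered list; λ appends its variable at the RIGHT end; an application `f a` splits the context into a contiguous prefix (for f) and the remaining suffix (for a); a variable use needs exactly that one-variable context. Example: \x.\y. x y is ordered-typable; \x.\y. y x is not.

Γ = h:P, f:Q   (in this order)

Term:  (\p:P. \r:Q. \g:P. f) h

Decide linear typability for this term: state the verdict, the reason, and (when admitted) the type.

no — p, r, g left unused
counts: h ×1; f ×1; p (bound) ×0; r (bound) ×0; g (bound) ×0
use order (left to right): f, h
typing: the term checks, with type Q → P → Q
per-discipline verdicts: ordered ✗ · linear ✗ · affine ✓ · relevant ✗ · unrestricted ✓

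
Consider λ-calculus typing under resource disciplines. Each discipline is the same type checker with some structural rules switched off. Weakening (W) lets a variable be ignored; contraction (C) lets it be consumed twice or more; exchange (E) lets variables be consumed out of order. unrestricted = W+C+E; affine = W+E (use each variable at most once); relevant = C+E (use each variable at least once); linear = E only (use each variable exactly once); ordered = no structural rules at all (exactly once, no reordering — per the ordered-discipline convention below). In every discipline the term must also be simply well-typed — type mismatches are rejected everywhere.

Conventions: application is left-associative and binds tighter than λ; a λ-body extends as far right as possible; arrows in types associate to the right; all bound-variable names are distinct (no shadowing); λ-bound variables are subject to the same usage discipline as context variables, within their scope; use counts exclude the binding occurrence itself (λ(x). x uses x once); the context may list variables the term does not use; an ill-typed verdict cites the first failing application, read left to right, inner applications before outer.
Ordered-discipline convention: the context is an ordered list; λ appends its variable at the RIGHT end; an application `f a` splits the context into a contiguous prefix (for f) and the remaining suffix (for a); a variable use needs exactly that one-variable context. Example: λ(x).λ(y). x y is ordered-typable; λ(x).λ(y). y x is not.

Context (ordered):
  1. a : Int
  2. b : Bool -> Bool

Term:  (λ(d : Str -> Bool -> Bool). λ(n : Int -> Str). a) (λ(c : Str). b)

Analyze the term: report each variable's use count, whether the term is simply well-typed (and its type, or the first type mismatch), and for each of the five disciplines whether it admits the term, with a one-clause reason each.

counts: a: 1, b: 1, d (λ-bound): 0, n (λ-bound): 0, c (λ-bound): 0
uses in reading order: a, b
typing: well-typed — term : (Int -> Str) -> Int
ordered ✗ (d, n, c left unused)
linear ✗ (d, n, c left unused)
affine ✓ (a, b, d, n, c: no repeats, contraction unneeded)
relevant ✗ (d, n, c left unused)
unrestricted ✓ (simply typable at (Int -> Str) -> Int; W, C, E all held)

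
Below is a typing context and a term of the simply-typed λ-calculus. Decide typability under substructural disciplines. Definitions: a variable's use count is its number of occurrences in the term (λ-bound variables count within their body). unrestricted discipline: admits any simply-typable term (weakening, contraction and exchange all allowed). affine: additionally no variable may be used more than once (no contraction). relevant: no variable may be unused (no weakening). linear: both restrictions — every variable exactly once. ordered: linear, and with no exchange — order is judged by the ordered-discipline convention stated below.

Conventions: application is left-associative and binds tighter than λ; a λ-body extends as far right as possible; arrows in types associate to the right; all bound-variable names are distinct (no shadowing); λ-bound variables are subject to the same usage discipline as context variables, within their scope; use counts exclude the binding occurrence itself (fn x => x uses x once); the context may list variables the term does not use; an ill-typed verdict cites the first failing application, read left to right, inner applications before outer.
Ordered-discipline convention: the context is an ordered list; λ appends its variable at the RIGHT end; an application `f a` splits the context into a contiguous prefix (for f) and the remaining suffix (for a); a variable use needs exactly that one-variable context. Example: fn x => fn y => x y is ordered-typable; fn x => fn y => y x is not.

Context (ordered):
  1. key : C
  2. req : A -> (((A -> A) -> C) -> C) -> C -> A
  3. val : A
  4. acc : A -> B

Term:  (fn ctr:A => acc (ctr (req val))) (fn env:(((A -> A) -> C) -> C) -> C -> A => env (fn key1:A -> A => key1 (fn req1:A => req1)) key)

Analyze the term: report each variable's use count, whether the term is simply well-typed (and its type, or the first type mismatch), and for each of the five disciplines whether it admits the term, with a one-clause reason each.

counts: key ×1; req ×1; val ×1; acc ×1; ctr (λ-bound) ×1; env (λ-bound) ×1; key1 (λ-bound) ×1; req1 (λ-bound) ×1
left-to-right use order: acc, ctr, req, val, env, key1, req1, key
typing: ill-typed: non-arrow in function slot: A
ordered: ✗, not simply typable
linear: ✗, fails simple typing
affine: ✗, a type mismatch blocks all five
relevant: ✗, the type mismatch rejects it
unrestricted: ✗, not simply typable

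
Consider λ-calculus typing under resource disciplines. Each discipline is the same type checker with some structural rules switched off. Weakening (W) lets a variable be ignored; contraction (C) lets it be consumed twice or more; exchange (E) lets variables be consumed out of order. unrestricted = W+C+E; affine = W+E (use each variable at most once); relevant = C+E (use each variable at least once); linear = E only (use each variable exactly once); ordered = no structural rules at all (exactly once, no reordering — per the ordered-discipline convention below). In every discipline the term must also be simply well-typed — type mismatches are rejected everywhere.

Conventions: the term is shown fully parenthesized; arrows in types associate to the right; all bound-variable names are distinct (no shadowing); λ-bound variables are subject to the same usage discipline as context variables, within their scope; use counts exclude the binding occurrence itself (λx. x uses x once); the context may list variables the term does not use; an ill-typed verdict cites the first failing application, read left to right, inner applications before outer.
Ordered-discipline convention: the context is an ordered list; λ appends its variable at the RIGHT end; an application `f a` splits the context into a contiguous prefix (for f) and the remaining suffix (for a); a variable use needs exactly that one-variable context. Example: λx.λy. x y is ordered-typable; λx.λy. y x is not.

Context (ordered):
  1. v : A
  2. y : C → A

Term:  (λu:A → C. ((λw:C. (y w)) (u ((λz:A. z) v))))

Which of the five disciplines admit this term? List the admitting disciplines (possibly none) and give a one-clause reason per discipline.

admitting disciplines: linear, affine, relevant, unrestricted
counts: v=1, y=1, u (bound)=1, w (bound)=1, z (bound)=1
uses in reading order: y, w, u, z, v
typing: ✓ — (A → C) → A
ordered: ✗, no ordered split (uses run y, w, u, z, v)
linear: ✓, single use per variable (v, y, u, w, z)
affine: ✓, v, y, u, w, z: no repeats, contraction unneeded
relevant: ✓, at least one use each (v, y, u, w, z)
unrestricted: ✓, well-typed at (A → C) → A; no restrictions here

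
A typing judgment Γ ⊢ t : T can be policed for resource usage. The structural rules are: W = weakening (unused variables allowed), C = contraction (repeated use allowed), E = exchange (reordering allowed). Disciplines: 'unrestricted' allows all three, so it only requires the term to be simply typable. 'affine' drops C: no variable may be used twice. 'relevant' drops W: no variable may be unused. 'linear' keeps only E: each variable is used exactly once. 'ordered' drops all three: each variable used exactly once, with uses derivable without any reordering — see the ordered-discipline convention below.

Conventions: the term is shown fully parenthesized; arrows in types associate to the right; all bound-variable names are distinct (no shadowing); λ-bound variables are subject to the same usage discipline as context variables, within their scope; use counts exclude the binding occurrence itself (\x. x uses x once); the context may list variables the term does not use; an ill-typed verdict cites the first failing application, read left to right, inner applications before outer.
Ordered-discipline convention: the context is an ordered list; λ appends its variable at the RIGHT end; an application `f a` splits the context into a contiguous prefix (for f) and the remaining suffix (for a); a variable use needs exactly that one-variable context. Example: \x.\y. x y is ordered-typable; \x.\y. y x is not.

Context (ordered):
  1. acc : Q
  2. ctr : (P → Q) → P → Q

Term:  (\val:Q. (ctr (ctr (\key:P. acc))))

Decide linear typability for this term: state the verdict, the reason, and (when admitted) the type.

no — needs contraction — ctr ×2; val, key left unused
usage: acc: 1; ctr: 2; val [bound]: 0; key [bound]: 0
uses in reading order: ctr, ctr, acc
typing: ✓ — Q → P → Q
all disciplines: ordered ✗ · linear ✗ · affine ✗ · relevant ✗ · unrestricted ✓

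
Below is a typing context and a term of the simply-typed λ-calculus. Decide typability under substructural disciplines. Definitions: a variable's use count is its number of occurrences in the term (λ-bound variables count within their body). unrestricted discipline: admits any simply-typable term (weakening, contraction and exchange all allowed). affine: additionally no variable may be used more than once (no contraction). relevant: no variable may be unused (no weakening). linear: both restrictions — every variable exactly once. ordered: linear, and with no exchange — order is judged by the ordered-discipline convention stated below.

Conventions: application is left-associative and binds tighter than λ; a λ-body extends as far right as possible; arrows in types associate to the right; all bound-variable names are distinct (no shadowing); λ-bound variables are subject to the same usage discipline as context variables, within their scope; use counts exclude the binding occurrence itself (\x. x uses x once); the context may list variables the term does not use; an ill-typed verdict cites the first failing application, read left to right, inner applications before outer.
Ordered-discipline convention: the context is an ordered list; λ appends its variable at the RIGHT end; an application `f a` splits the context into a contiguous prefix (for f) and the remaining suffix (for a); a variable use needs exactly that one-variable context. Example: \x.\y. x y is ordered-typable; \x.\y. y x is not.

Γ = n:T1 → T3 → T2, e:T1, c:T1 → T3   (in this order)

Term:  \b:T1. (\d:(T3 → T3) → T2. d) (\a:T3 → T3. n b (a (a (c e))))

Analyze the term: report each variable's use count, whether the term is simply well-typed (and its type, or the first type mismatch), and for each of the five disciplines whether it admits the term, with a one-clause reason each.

use counts: n: 1, e: 1, c: 1, b (bound): 1, d (bound): 1, a (bound): 2
left-to-right use order: d, n, b, a, a, c, e
typing: well-typed at T1 → (T3 → T3) → T2
ordered: ✗, a ×2 used more than once (contraction)
linear: ✗, a ×2 used more than once (contraction)
affine: ✗, a ×2 used more than once (contraction)
relevant: ✓, none of n, e, c, b, d, a goes unused
unrestricted: ✓, well-typed at T1 → (T3 → T3) → T2; no restrictions here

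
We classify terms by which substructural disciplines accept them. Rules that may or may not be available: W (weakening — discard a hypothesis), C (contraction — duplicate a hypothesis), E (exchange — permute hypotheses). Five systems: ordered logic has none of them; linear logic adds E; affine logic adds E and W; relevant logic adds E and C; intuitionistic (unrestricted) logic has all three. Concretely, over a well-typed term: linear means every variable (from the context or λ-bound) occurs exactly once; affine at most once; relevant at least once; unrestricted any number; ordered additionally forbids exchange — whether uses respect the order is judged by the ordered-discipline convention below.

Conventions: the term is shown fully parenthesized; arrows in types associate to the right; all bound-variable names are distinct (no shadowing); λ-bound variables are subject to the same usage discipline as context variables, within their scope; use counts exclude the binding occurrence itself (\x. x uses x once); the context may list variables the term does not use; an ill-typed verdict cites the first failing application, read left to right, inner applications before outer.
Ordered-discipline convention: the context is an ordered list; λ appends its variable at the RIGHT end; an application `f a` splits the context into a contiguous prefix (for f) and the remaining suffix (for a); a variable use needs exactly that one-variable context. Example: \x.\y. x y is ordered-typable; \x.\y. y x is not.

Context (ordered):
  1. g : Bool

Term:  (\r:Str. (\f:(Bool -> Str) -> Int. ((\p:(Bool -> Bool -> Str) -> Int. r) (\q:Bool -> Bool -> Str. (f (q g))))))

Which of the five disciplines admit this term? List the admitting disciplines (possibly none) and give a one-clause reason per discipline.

admitted in: affine, unrestricted
counts: g=1; r (bound)=1; f (bound)=1; p (bound)=0; q (bound)=1
order of uses: r, f, q, g
typing: the term checks, with type Str -> ((Bool -> Str) -> Int) -> Str
ordered: ✗ — unused: p — weakening required
linear: ✗ — unused: p — weakening required
affine: ✓ — no duplicate uses among g, r, f, p, q
relevant: ✗ — unused: p — weakening required
unrestricted: ✓ — simply typable at Str -> ((Bool -> Str) -> Int) -> Str; W, C, E all held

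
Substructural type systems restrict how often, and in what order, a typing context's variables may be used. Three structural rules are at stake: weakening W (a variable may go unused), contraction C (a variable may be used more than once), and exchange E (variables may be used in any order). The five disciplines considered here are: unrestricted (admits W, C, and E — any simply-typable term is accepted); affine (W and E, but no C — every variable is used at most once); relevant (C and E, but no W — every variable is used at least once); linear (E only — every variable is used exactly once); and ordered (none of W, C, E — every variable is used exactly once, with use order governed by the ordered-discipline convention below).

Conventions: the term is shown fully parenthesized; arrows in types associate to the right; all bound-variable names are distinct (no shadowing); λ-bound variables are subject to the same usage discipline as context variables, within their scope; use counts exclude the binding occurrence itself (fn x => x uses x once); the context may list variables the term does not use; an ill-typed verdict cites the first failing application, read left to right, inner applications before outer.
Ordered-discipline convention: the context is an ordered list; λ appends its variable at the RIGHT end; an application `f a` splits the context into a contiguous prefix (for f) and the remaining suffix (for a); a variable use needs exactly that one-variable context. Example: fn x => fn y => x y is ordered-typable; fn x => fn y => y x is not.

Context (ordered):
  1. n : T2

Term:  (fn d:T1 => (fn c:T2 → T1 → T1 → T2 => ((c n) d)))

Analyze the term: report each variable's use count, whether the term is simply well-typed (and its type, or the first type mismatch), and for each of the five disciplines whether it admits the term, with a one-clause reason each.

variable uses: n ×1; d (λ-bound) ×1; c (λ-bound) ×1
order of uses: c, n, d
typing: well-typed at T1 → (T2 → T1 → T1 → T2) → T1 → T2
ordered: ✗ — use order c, n, d needs exchange
linear: ✓ — each of n, d, c used exactly once
affine: ✓ — none of n, d, c used more than once
relevant: ✓ — none of n, d, c goes unused
unrestricted: ✓ — typability at T1 → (T2 → T1 → T1 → T2) → T1 → T2 is all that's needed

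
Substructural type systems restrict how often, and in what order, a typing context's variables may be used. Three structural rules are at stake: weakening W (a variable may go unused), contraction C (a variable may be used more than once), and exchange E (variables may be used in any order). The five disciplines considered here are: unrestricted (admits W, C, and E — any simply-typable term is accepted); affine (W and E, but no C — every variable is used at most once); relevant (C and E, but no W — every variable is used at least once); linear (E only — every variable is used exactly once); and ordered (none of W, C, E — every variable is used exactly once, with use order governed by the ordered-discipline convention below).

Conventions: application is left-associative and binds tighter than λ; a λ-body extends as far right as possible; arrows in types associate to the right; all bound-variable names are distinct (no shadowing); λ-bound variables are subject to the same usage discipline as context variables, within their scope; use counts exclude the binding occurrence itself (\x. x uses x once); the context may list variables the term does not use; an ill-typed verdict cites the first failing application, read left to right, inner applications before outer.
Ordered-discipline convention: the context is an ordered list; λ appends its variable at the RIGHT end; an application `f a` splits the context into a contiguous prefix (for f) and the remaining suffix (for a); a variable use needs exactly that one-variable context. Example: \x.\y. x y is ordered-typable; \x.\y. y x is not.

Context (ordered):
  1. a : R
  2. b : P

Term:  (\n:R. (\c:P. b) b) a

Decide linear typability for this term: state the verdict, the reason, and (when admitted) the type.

no — repeated use of b ×2; unused: n, c — weakening required
use counts: a ×1; b ×2; n (λ-bound) ×0; c (λ-bound) ×0
order of uses: b, b, a
typing: ✓ — P
all disciplines: ordered ✗; linear ✗; affine ✗; relevant ✗; unrestricted ✓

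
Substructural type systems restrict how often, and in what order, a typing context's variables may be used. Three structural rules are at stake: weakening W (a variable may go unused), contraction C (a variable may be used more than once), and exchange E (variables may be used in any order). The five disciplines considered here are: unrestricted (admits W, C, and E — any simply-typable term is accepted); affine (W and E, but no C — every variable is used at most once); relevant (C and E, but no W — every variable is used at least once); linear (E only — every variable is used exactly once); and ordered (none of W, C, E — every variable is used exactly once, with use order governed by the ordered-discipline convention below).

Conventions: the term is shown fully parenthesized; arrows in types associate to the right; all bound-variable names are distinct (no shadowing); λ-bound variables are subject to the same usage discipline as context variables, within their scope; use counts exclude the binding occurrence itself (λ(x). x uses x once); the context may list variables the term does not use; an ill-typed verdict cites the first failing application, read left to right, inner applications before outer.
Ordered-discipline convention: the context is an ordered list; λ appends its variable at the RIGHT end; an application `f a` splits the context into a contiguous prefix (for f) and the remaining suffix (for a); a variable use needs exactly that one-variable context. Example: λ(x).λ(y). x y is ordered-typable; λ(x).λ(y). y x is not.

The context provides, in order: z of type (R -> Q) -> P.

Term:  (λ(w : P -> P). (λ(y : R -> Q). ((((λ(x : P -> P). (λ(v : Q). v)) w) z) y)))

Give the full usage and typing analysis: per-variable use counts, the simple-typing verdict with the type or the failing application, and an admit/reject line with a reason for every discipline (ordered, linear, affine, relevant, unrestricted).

counts: z ×1; w [bound] ×1; y [bound] ×1; x [bound] ×0; v [bound] ×1
order of uses: v, w, z, y
typing: ill-typed: an application expects Q but receives (R -> Q) -> P
ordered: ✗, fails simple typing
linear: ✗, a type mismatch blocks all five
affine: ✗, the type mismatch rejects it
relevant: ✗, not simply typable
unrestricted: ✗, fails simple typing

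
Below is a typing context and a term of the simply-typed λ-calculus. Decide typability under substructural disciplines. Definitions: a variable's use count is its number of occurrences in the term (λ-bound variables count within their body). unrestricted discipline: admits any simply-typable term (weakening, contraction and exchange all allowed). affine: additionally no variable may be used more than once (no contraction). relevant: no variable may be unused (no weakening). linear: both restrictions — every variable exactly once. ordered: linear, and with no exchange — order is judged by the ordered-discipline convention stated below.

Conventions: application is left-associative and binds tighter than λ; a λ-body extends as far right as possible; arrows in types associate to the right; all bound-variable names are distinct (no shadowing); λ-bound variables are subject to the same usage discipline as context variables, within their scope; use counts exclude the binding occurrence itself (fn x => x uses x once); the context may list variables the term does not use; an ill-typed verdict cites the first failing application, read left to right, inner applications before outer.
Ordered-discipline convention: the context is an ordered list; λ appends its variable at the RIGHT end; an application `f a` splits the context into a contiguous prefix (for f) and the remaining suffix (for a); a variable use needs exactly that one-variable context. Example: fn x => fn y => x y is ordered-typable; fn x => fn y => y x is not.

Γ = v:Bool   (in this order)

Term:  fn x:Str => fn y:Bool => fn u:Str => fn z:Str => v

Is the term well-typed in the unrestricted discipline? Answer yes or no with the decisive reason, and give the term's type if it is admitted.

yes — type-checks (Str -> Bool -> Str -> Str -> Bool) and nothing is barred; term : Str -> Bool -> Str -> Str -> Bool
counts: v ×1; x (bound) ×0; y (bound) ×0; u (bound) ×0; z (bound) ×0
order of uses: v
typing: well-typed at Str -> Bool -> Str -> Str -> Bool
all disciplines: ordered ✗ · linear ✗ · affine ✓ · relevant ✗ · unrestricted ✓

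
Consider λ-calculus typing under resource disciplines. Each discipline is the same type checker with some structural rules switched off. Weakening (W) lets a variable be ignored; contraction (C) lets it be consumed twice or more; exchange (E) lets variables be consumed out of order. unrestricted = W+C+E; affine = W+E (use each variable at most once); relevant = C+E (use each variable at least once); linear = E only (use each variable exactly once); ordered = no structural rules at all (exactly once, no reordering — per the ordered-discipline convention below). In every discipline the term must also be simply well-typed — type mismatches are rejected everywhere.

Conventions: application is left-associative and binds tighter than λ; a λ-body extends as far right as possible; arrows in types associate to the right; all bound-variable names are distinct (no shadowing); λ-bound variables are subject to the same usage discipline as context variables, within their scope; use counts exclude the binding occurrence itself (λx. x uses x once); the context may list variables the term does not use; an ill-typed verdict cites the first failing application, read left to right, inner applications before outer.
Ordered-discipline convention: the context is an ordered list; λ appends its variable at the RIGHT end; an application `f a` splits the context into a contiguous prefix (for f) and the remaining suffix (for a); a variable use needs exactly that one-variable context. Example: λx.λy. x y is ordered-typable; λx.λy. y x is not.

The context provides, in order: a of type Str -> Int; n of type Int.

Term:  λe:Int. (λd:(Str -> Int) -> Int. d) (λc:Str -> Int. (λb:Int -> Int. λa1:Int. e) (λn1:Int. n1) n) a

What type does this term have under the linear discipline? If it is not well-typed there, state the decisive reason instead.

not well-typed under linear — unused: c, b, a1 — weakening required
usage: a=1; n=1; e (bound)=1; d (bound)=1; c (bound)=0; b (bound)=0; a1 (bound)=0; n1 (bound)=1
use order (left to right): d, e, n1, n, a
typing: ✓ — Int -> Int
per-discipline verdicts: ordered ✗; linear ✗; affine ✓; relevant ✗; unrestricted ✓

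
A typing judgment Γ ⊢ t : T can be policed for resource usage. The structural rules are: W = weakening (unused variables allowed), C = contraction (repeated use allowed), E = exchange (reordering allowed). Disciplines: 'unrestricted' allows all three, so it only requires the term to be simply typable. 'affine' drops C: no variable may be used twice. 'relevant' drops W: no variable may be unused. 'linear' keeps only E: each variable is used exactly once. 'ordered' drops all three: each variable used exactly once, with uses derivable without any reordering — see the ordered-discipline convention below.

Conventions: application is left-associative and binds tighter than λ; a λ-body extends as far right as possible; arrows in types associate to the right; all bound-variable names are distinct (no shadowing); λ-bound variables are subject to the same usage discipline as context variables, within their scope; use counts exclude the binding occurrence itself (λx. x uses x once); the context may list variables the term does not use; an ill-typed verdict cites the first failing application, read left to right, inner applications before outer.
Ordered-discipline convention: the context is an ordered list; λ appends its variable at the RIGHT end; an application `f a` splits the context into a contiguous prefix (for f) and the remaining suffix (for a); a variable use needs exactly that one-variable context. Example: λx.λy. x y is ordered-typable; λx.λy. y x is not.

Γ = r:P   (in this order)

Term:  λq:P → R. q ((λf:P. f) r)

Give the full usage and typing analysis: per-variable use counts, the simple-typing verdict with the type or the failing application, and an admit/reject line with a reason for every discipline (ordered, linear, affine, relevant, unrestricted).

use counts: r ×1, q (λ-bound) ×1, f (λ-bound) ×1
left-to-right use order: q, f, r
typing: ✓ — (P → R) → R
ordered: ✗ — needs exchange: uses follow q, f, r
linear: ✓ — single use per variable (r, q, f)
affine: ✓ — at most one use each (r, q, f)
relevant: ✓ — none of r, q, f goes unused
unrestricted: ✓ — type-checks ((P → R) → R) and nothing is barred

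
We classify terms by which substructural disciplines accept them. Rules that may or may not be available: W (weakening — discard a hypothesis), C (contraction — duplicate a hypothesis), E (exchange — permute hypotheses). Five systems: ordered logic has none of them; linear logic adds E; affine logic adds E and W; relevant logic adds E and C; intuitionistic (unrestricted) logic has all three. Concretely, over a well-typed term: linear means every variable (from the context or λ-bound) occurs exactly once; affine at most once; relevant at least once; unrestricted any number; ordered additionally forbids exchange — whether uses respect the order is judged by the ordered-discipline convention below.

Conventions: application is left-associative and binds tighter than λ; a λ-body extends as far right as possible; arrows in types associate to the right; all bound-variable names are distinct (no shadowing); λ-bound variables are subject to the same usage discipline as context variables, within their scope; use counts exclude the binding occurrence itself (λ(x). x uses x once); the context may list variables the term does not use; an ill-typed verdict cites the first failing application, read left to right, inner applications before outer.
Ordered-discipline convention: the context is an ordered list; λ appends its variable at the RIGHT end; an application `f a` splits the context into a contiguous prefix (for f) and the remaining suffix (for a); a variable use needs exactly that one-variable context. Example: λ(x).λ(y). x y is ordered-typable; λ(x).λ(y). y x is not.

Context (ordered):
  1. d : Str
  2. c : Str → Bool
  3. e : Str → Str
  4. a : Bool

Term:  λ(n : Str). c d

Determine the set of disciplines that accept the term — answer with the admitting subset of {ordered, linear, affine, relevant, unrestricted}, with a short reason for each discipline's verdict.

admitted in: affine, unrestricted
use counts: d: 1×, c: 1×, e: 0×, a: 0×, n (λ-bound): 0×
left-to-right use order: c, d
typing: the term checks, with type Str → Bool
ordered: ✗, unused: e, a, n — weakening required
linear: ✗, unused: e, a, n — weakening required
affine: ✓, no duplicate uses among d, c, e, a, n
relevant: ✗, unused: e, a, n — weakening required
unrestricted: ✓, simply typable at Str → Bool; W, C, E all held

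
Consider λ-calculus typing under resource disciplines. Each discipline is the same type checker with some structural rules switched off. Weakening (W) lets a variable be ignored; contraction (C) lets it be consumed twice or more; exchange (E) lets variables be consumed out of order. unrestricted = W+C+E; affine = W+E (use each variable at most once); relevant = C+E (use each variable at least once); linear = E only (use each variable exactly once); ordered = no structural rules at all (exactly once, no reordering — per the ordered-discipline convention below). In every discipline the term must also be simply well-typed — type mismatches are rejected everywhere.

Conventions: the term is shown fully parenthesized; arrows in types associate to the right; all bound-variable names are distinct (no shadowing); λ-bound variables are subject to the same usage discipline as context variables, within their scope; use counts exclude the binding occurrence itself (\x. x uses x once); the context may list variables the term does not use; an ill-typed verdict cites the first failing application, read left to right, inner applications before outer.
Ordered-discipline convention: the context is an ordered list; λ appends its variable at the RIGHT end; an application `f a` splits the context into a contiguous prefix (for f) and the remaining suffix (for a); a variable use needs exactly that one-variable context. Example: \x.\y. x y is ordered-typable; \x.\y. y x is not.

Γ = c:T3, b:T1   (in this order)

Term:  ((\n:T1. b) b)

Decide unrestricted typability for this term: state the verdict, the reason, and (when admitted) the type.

yes — well-typed at T1; no restrictions here; term : T1
counts: c: 0×, b: 2×, n [bound]: 0×
left-to-right use order: b, b
typing: well-typed — term : T1
across the five disciplines: ordered ✗ | linear ✗ | affine ✗ | relevant ✗ | unrestricted ✓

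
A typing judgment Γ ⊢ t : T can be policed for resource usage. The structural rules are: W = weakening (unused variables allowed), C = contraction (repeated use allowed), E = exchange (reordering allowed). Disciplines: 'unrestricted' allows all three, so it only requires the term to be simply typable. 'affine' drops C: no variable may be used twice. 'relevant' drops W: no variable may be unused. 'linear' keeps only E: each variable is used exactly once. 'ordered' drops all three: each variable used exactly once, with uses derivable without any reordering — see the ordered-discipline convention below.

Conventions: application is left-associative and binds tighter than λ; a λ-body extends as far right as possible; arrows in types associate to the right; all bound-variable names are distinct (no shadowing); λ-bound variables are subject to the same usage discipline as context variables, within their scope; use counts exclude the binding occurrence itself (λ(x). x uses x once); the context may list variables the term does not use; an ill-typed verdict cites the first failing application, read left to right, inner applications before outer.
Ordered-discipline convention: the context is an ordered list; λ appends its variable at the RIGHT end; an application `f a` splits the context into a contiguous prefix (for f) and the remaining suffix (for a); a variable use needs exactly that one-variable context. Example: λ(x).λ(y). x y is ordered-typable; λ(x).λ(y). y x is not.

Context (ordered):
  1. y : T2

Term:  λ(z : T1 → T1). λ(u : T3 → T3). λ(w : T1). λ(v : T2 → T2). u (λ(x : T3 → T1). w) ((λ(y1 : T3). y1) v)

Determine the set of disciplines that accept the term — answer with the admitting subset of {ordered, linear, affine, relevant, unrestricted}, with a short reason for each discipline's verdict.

accepted by: none
variable uses: y: 0×; z (bound): 0×; u (bound): 1×; w (bound): 1×; v (bound): 1×; x (bound): 0×; y1 (bound): 1×
uses in reading order: u, w, y1, v
typing: ill-typed: argument of type (T3 → T1) → T1 where T3 is required
ordered: ✗, the type mismatch rejects it
linear: ✗, not simply typable
affine: ✗, fails simple typing
relevant: ✗, a type mismatch blocks all five
unrestricted: ✗, the type mismatch rejects it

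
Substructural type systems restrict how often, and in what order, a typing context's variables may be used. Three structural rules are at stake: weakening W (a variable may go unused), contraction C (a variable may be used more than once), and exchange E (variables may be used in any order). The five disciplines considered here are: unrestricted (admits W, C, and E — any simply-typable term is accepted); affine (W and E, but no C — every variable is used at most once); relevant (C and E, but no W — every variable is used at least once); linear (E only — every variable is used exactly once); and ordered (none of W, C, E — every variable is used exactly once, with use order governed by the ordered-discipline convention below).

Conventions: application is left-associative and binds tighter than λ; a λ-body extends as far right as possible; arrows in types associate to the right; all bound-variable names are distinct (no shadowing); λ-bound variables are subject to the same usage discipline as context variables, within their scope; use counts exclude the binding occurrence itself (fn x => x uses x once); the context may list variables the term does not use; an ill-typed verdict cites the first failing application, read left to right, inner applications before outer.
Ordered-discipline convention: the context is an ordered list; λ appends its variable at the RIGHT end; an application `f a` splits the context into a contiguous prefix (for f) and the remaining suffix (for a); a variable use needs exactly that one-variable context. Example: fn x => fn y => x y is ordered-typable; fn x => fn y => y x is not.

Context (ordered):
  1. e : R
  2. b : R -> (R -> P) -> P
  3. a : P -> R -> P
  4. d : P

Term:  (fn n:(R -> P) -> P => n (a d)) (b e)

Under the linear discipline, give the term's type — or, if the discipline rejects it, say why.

term : P
use counts: e ×1; b ×1; a ×1; d ×1; n [bound] ×1
use order (left to right): n, a, d, b, e
typing: the term checks, with type P
all disciplines: ordered ✗ · linear ✓ · affine ✓ · relevant ✓ · unrestricted ✓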